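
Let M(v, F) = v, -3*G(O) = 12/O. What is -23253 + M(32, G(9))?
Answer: -23221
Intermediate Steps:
G(O) = -4/O
-23253 + M(32, G(9)) = -23253 + 32 = -23221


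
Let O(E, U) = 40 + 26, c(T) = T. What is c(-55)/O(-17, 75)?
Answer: -5/6 ≈ -0.83333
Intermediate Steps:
O(E, U) = 66
c(-55)/O(-17, 75) = -55/66 = -55*1/66 = -5/6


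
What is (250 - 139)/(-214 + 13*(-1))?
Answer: -111/227 ≈ -0.48899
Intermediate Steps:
(250 - 139)/(-214 + 13*(-1)) = 111/(-214 - 13) = 111/(-227) = 111*(-1/227) = -111/227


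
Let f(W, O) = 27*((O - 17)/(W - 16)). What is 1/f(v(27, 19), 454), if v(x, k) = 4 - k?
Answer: -31/11799 ≈ -0.0026273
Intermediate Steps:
f(W, O) = 27*(-17 + O)/(-16 + W) (f(W, O) = 27*((-17 + O)/(-16 + W)) = 27*(-17 + O)/(-16 + W))
1/f(v(27, 19), 454) = 1/(27*(-17 + 454)/(-16 + (4 - 1*19))) = 1/(27*437/(-16 + (4 - 19))) = 1/(27*437/(-16 - 15)) = 1/(27*437/(-31)) = 1/(27*(-1/31)*437) = 1/(-11799/31) = -31/11799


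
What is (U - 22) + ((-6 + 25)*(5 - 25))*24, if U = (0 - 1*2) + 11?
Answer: -9133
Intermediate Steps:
U = 9 (U = (0 - 2) + 11 = -2 + 11 = 9)
(U - 22) + ((-6 + 25)*(5 - 25))*24 = (9 - 22) + ((-6 + 25)*(5 - 25))*24 = -13 + (19*(-20))*24 = -13 - 380*24 = -13 - 9120 = -9133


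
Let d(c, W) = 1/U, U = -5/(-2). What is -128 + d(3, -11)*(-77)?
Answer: -794/5 ≈ -158.80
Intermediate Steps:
U = 5/2 (U = -5*(-½) = 5/2 ≈ 2.5000)
d(c, W) = ⅖ (d(c, W) = 1/(5/2) = ⅖)
-128 + d(3, -11)*(-77) = -128 + (⅖)*(-77) = -128 - 154/5 = -794/5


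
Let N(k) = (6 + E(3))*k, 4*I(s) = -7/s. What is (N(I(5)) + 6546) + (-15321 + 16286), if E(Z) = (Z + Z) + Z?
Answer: 30023/4 ≈ 7505.8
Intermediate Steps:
E(Z) = 3*Z (E(Z) = 2*Z + Z = 3*Z)
I(s) = -7/(4*s) (I(s) = (-7/s)/4 = -7/(4*s))
N(k) = 15*k (N(k) = (6 + 3*3)*k = (6 + 9)*k = 15*k)
(N(I(5)) + 6546) + (-15321 + 16286) = (15*(-7/4/5) + 6546) + (-15321 + 16286) = (15*(-7/4*⅕) + 6546) + 965 = (15*(-7/20) + 6546) + 965 = (-21/4 + 6546) + 965 = 26163/4 + 965 = 30023/4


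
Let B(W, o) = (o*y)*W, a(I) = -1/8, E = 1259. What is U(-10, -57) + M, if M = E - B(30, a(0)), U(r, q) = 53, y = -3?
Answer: 5203/4 ≈ 1300.8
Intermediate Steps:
a(I) = -⅛ (a(I) = -1*⅛ = -⅛)
B(W, o) = -3*W*o (B(W, o) = (o*(-3))*W = (-3*o)*W = -3*W*o)
M = 4991/4 (M = 1259 - (-3)*30*(-1)/8 = 1259 - 1*45/4 = 1259 - 45/4 = 4991/4 ≈ 1247.8)
U(-10, -57) + M = 53 + 4991/4 = 5203/4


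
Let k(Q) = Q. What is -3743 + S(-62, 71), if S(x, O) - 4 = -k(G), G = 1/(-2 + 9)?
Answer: -26174/7 ≈ -3739.1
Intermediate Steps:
G = ⅐ (G = 1/7 = ⅐ ≈ 0.14286)
S(x, O) = 27/7 (S(x, O) = 4 - 1*⅐ = 4 - ⅐ = 27/7)
-3743 + S(-62, 71) = -3743 + 27/7 = -26174/7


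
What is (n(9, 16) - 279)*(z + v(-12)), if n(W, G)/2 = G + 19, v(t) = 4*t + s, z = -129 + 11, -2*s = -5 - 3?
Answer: 33858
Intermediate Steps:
s = 4 (s = -(-5 - 3)/2 = -1/2*(-8) = 4)
z = -118
v(t) = 4 + 4*t (v(t) = 4*t + 4 = 4 + 4*t)
n(W, G) = 38 + 2*G (n(W, G) = 2*(G + 19) = 2*(19 + G) = 38 + 2*G)
(n(9, 16) - 279)*(z + v(-12)) = ((38 + 2*16) - 279)*(-118 + (4 + 4*(-12))) = ((38 + 32) - 279)*(-118 + (4 - 48)) = (70 - 279)*(-118 - 44) = -209*(-162) = 33858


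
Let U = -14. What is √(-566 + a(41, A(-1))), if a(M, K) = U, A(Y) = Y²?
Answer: 2*I*√145 ≈ 24.083*I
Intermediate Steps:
a(M, K) = -14
√(-566 + a(41, A(-1))) = √(-566 - 14) = √(-580) = 2*I*√145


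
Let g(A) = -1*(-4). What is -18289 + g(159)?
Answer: -18285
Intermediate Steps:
g(A) = 4
-18289 + g(159) = -18289 + 4 = -18285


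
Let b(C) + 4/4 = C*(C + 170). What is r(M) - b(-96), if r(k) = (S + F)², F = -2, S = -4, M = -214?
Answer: 7141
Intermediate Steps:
r(k) = 36 (r(k) = (-4 - 2)² = (-6)² = 36)
b(C) = -1 + C*(170 + C) (b(C) = -1 + C*(C + 170) = -1 + C*(170 + C))
r(M) - b(-96) = 36 - (-1 + (-96)² + 170*(-96)) = 36 - (-1 + 9216 - 16320) = 36 - 1*(-7105) = 36 + 7105 = 7141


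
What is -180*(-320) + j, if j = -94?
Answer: 57506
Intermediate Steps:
-180*(-320) + j = -180*(-320) - 94 = 57600 - 94 = 57506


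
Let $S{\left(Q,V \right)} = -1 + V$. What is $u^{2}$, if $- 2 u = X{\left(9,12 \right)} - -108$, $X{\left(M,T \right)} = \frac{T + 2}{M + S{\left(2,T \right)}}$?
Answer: $\frac{1181569}{400} \approx 2953.9$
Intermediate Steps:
$X{\left(M,T \right)} = \frac{2 + T}{-1 + M + T}$ ($X{\left(M,T \right)} = \frac{T + 2}{M + \left(-1 + T\right)} = \frac{2 + T}{-1 + M + T}$)
$u = - \frac{1087}{20}$ ($u = - \frac{\frac{2 + 12}{-1 + 9 + 12} - -108}{2} = - \frac{\frac{1}{20} \cdot 14 + 108}{2} = - \frac{\frac{7}{10} + 108}{2} = \left(- \frac{1}{2}\right) \frac{1087}{10} = - \frac{1087}{20} \approx -54.35$)
$u^{2} = \left(- \frac{1087}{20}\right)^{2} = \frac{1181569}{400}$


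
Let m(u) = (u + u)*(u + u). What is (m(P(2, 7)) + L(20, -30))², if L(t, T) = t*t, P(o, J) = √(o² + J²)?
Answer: 374544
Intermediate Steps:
P(o, J) = √(J² + o²)
L(t, T) = t²
m(u) = 4*u² (m(u) = (2*u)*(2*u) = 4*u²)
(m(P(2, 7)) + L(20, -30))² = (4*(√(7² + 2²))² + 20²)² = (4*(√(49 + 4))² + 400)² = (4*(√53)² + 400)² = (4*53 + 400)² = (212 + 400)² = 612² = 374544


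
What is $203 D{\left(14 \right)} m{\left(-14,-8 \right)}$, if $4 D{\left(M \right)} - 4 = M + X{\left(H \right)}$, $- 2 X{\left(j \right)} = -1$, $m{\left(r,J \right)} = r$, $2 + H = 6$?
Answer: $- \frac{52577}{4} \approx -13144.0$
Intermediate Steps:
$H = 4$ ($H = -2 + 6 = 4$)
$X{\left(j \right)} = \frac{1}{2}$ ($X{\left(j \right)} = \left(- \frac{1}{2}\right) \left(-1\right) = \frac{1}{2}$)
$D{\left(M \right)} = \frac{9}{8} + \frac{M}{4}$ ($D{\left(M \right)} = 1 + \frac{M + \frac{1}{2}}{4} = 1 + \frac{\frac{1}{2} + M}{4} = 1 + \left(\frac{1}{8} + \frac{M}{4}\right) = \frac{9}{8} + \frac{M}{4}$)
$203 D{\left(14 \right)} m{\left(-14,-8 \right)} = 203 \left(\frac{9}{8} + \frac{1}{4} \cdot 14\right) \left(-14\right) = 203 \left(\frac{9}{8} + \frac{7}{2}\right) \left(-14\right) = 203 \cdot \frac{37}{8} \left(-14\right) = \frac{7511}{8} \left(-14\right) = - \frac{52577}{4}$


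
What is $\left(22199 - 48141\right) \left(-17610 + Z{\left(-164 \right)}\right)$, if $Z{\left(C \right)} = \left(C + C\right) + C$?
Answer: $469602084$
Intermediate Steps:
$Z{\left(C \right)} = 3 C$ ($Z{\left(C \right)} = 2 C + C = 3 C$)
$\left(22199 - 48141\right) \left(-17610 + Z{\left(-164 \right)}\right) = \left(22199 - 48141\right) \left(-17610 + 3 \left(-164\right)\right) = - 25942 \left(-17610 - 492\right) = \left(-25942\right) \left(-18102\right) = 469602084$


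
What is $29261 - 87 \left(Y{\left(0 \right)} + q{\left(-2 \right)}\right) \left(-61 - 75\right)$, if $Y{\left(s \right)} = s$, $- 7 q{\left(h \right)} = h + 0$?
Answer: $\frac{228491}{7} \approx 32642.0$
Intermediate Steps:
$q{\left(h \right)} = - \frac{h}{7}$ ($q{\left(h \right)} = - \frac{h + 0}{7} = - \frac{h}{7}$)
$29261 - 87 \left(Y{\left(0 \right)} + q{\left(-2 \right)}\right) \left(-61 - 75\right) = 29261 - 87 \left(0 - - \frac{2}{7}\right) \left(-61 - 75\right) = 29261 - 87 \left(0 + \frac{2}{7}\right) \left(-136\right) = 29261 - 87 \cdot \frac{2}{7} \left(-136\right) = 29261 - - \frac{23664}{7} = 29261 + \frac{23664}{7} = \frac{228491}{7}$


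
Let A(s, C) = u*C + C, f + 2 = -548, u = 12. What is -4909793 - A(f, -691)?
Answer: -4900810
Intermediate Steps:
f = -550 (f = -2 - 548 = -550)
A(s, C) = 13*C (A(s, C) = 12*C + C = 13*C)
-4909793 - A(f, -691) = -4909793 - 13*(-691) = -4909793 - 1*(-8983) = -4909793 + 8983 = -4900810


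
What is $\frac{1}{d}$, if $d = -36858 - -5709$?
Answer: $- \frac{1}{31149} \approx -3.2104 \cdot 10^{-5}$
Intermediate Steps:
$d = -31149$ ($d = -36858 + 5709 = -31149$)
$\frac{1}{d} = \frac{1}{-31149} = - \frac{1}{31149}$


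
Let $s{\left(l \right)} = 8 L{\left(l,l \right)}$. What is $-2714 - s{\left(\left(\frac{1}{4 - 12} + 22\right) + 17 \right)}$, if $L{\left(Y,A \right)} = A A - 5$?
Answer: $- \frac{118113}{8} \approx -14764.0$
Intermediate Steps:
$L{\left(Y,A \right)} = -5 + A^{2}$ ($L{\left(Y,A \right)} = A^{2} - 5 = -5 + A^{2}$)
$s{\left(l \right)} = -40 + 8 l^{2}$ ($s{\left(l \right)} = 8 \left(-5 + l^{2}\right) = -40 + 8 l^{2}$)
$-2714 - s{\left(\left(\frac{1}{4 - 12} + 22\right) + 17 \right)} = -2714 - \left(-40 + 8 \left(\left(\frac{1}{4 - 12} + 22\right) + 17\right)^{2}\right) = -2714 - \left(-40 + 8 \left(\left(\frac{1}{-8} + 22\right) + 17\right)^{2}\right) = -2714 - \left(-40 + 8 \left(\left(- \frac{1}{8} + 22\right) + 17\right)^{2}\right) = -2714 - \left(-40 + 8 \left(\frac{175}{8} + 17\right)^{2}\right) = -2714 - \left(-40 + 8 \left(\frac{311}{8}\right)^{2}\right) = -2714 - \left(-40 + 8 \cdot \frac{96721}{64}\right) = -2714 - \left(-40 + \frac{96721}{8}\right) = -2714 - \frac{96401}{8} = - \frac{118113}{8}$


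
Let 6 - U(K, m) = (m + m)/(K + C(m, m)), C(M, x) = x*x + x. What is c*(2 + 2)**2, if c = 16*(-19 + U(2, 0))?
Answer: -3328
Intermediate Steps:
C(M, x) = x + x**2 (C(M, x) = x**2 + x = x + x**2)
U(K, m) = 6 - 2*m/(K + m*(1 + m)) (U(K, m) = 6 - (m + m)/(K + m*(1 + m)) = 6 - 2*m/(K + m*(1 + m)))
c = -208 (c = 16*(-19 + 2*(2*0 + 3*2 + 3*0**2)/(2 + 0 + 0**2)) = 16*(-19 + 2*(0 + 6 + 3*0)/(2 + 0 + 0)) = 16*(-19 + 2*(0 + 6 + 0)/2) = 16*(-19 + 2*(1/2)*6) = 16*(-19 + 6) = 16*(-13) = -208)
c*(2 + 2)**2 = -208*(2 + 2)**2 = -208*4**2 = -208*16 = -3328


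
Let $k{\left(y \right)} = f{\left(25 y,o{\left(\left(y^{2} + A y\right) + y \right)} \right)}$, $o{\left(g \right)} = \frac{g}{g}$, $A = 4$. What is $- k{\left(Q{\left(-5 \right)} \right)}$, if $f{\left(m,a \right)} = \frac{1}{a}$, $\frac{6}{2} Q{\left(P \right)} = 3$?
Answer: $-1$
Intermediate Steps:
$Q{\left(P \right)} = 1$ ($Q{\left(P \right)} = \frac{1}{3} \cdot 3 = 1$)
$o{\left(g \right)} = 1$
$k{\left(y \right)} = 1$ ($k{\left(y \right)} = 1^{-1} = 1$)
$- k{\left(Q{\left(-5 \right)} \right)} = \left(-1\right) 1 = -1$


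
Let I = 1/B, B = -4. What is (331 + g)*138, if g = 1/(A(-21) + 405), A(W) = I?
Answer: 73953234/1619 ≈ 45678.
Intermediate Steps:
I = -¼ (I = 1/(-4) = -¼ ≈ -0.25000)
A(W) = -¼
g = 4/1619 (g = 1/(-¼ + 405) = 1/(1619/4) = 4/1619 ≈ 0.0024707)
(331 + g)*138 = (331 + 4/1619)*138 = (535893/1619)*138 = 73953234/1619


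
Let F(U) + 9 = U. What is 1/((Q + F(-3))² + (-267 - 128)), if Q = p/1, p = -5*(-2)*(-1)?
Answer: 1/89 ≈ 0.011236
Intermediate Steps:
p = -10 (p = 10*(-1) = -10)
F(U) = -9 + U
Q = -10 (Q = -10/1 = -10*1 = -10)
1/((Q + F(-3))² + (-267 - 128)) = 1/((-10 + (-9 - 3))² + (-267 - 128)) = 1/((-10 - 12)² - 395) = 1/((-22)² - 395) = 1/(484 - 395) = 1/89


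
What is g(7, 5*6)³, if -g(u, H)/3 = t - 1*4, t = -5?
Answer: 19683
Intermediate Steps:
g(u, H) = 27 (g(u, H) = -3*(-5 - 1*4) = -3*(-5 - 4) = -3*(-9) = 27)
g(7, 5*6)³ = 27³ = 19683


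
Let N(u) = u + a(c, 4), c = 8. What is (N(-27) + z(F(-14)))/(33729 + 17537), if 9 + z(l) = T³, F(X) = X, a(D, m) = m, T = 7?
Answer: 311/51266 ≈ 0.0060664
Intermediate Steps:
z(l) = 334 (z(l) = -9 + 7³ = -9 + 343 = 334)
N(u) = 4 + u (N(u) = u + 4 = 4 + u)
(N(-27) + z(F(-14)))/(33729 + 17537) = ((4 - 27) + 334)/(33729 + 17537) = (-23 + 334)/51266 = 311*(1/51266) = 311/51266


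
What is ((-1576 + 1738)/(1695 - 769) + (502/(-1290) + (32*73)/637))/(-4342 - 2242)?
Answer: -82107968/156559697385 ≈ -0.00052445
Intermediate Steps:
((-1576 + 1738)/(1695 - 769) + (502/(-1290) + (32*73)/637))/(-4342 - 2242) = (162/926 + (502*(-1/1290) + 2336*(1/637)))/(-6584) = (162*(1/926) + (-251/645 + 2336/637))*(-1/6584) = (81/463 + 1346833/410865)*(-1/6584) = (656863744/190230495)*(-1/6584) = -82107968/156559697385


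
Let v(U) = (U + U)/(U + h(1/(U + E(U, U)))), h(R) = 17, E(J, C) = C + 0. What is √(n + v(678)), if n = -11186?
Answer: I*√5402175230/695 ≈ 105.75*I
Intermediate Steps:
E(J, C) = C
v(U) = 2*U/(17 + U) (v(U) = (U + U)/(U + 17) = (2*U)/(17 + U) = 2*U/(17 + U))
√(n + v(678)) = √(-11186 + 2*678/(17 + 678)) = √(-11186 + 2*678/695) = √(-11186 + 2*678*(1/695)) = √(-11186 + 1356/695) = √(-7772914/695) = I*√5402175230/695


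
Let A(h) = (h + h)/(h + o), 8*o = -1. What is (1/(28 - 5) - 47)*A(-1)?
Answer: -1920/23 ≈ -83.478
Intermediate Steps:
o = -1/8 (o = (1/8)*(-1) = -1/8 ≈ -0.12500)
A(h) = 2*h/(-1/8 + h) (A(h) = (h + h)/(h - 1/8) = (2*h)/(-1/8 + h) = 2*h/(-1/8 + h))
(1/(28 - 5) - 47)*A(-1) = (1/(28 - 5) - 47)*(16*(-1)/(-1 + 8*(-1))) = (1/23 - 47)*(16*(-1)/(-1 - 8)) = (1/23 - 47)*(16*(-1)/(-9)) = -17280*(-1)*(-1)/(23*9) = -1080/23*16/9 = -1920/23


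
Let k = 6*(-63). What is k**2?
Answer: 142884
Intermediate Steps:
k = -378
k**2 = (-378)**2 = 142884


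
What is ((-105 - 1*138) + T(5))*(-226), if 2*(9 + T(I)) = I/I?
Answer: 56839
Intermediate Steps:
T(I) = -17/2 (T(I) = -9 + (I/I)/2 = -9 + (½)*1 = -9 + ½ = -17/2)
((-105 - 1*138) + T(5))*(-226) = ((-105 - 1*138) - 17/2)*(-226) = ((-105 - 138) - 17/2)*(-226) = (-243 - 17/2)*(-226) = -503/2*(-226) = 56839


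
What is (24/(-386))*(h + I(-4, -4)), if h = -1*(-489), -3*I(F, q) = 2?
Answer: -5860/193 ≈ -30.363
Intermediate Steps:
I(F, q) = -⅔ (I(F, q) = -⅓*2 = -⅔)
h = 489
(24/(-386))*(h + I(-4, -4)) = (24/(-386))*(489 - ⅔) = (24*(-1/386))*(1465/3) = -12/193*1465/3 = -5860/193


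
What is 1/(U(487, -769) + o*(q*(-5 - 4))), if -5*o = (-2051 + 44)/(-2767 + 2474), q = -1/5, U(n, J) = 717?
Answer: 7325/5233962 ≈ 0.0013995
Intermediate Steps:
q = -⅕ (q = -1*⅕ = -⅕ ≈ -0.20000)
o = -2007/1465 (o = -(-2051 + 44)/(5*(-2767 + 2474)) = -(-2007)/(5*(-293)) = -(-2007)*(-1)/(5*293) = -⅕*2007/293 = -2007/1465 ≈ -1.3700)
1/(U(487, -769) + o*(q*(-5 - 4))) = 1/(717 - (-2007)*(-5 - 4)/7325) = 1/(717 - (-2007)*(-9)/7325) = 1/(717 - 2007/1465*9/5) = 1/(717 - 18063/7325) = 1/(5233962/7325) = 7325/5233962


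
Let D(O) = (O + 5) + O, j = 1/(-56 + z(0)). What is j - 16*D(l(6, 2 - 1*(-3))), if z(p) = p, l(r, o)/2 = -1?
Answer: -897/56 ≈ -16.018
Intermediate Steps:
l(r, o) = -2 (l(r, o) = 2*(-1) = -2)
j = -1/56 (j = 1/(-56 + 0) = 1/(-56) = -1/56 ≈ -0.017857)
D(O) = 5 + 2*O (D(O) = (5 + O) + O = 5 + 2*O)
j - 16*D(l(6, 2 - 1*(-3))) = -1/56 - 16*(5 + 2*(-2)) = -1/56 - 16*(5 - 4) = -1/56 - 16*1 = -1/56 - 16 = -897/56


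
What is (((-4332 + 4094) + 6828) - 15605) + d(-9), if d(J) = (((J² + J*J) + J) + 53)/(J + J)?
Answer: -81238/9 ≈ -9026.4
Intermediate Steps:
d(J) = (53 + J + 2*J²)/(2*J) (d(J) = (((J² + J²) + J) + 53)/((2*J)) = ((2*J² + J) + 53)*(1/(2*J)) = ((J + 2*J²) + 53)*(1/(2*J)) = (53 + J + 2*J²)*(1/(2*J)) = (53 + J + 2*J²)/(2*J))
(((-4332 + 4094) + 6828) - 15605) + d(-9) = (((-4332 + 4094) + 6828) - 15605) + (½ - 9 + (53/2)/(-9)) = ((-238 + 6828) - 15605) + (½ - 9 + (53/2)*(-⅑)) = (6590 - 15605) + (½ - 9 - 53/18) = -9015 - 103/9 = -81238/9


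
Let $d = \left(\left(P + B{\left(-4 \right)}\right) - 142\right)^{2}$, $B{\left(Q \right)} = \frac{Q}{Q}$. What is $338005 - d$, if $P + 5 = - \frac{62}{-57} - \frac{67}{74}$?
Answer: $\frac{5635326496139}{17791524} \approx 3.1674 \cdot 10^{5}$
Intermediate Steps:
$B{\left(Q \right)} = 1$
$P = - \frac{20321}{4218}$ ($P = -5 - \left(- \frac{62}{57} + \frac{67}{74}\right) = -5 - - \frac{769}{4218} = -5 + \left(\frac{62}{57} - \frac{67}{74}\right) = -5 + \frac{769}{4218} = - \frac{20321}{4218} \approx -4.8177$)
$d = \frac{378297573481}{17791524}$ ($d = \left(\left(- \frac{20321}{4218} + 1\right) - 142\right)^{2} = \left(- \frac{16103}{4218} - 142\right)^{2} = \left(- \frac{615059}{4218}\right)^{2} = \frac{378297573481}{17791524} \approx 21263.0$)
$338005 - d = 338005 - \frac{378297573481}{17791524} = \frac{5635326496139}{17791524}$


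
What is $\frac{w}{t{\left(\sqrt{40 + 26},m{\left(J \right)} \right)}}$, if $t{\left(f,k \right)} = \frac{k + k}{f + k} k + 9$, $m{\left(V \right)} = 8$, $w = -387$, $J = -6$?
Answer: $- \frac{194661}{17327} - \frac{24768 \sqrt{66}}{17327} \approx -22.847$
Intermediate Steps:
$t{\left(f,k \right)} = 9 + \frac{2 k^{2}}{f + k}$ ($t{\left(f,k \right)} = \frac{2 k}{f + k} k + 9 = \frac{2 k^{2}}{f + k} + 9 = 9 + \frac{2 k^{2}}{f + k}$)
$\frac{w}{t{\left(\sqrt{40 + 26},m{\left(J \right)} \right)}} = - \frac{387}{\frac{1}{\sqrt{40 + 26} + 8} \left(2 \cdot 8^{2} + 9 \sqrt{40 + 26} + 9 \cdot 8\right)} = - \frac{387}{\frac{1}{\sqrt{66} + 8} \left(2 \cdot 64 + 9 \sqrt{66} + 72\right)} = - \frac{387}{\frac{1}{8 + \sqrt{66}} \left(128 + 9 \sqrt{66} + 72\right)} = - \frac{387}{\frac{1}{8 + \sqrt{66}} \left(200 + 9 \sqrt{66}\right)} = - 387 \frac{8 + \sqrt{66}}{200 + 9 \sqrt{66}} = - \frac{387 \left(8 + \sqrt{66}\right)}{200 + 9 \sqrt{66}}$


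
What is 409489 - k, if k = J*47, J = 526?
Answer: 384767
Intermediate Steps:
k = 24722 (k = 526*47 = 24722)
409489 - k = 409489 - 1*24722 = 409489 - 24722 = 384767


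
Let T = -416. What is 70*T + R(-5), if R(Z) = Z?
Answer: -29125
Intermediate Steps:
70*T + R(-5) = 70*(-416) - 5 = -29120 - 5 = -29125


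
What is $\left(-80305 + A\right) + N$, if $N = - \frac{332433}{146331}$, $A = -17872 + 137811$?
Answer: $\frac{644372269}{16259} \approx 39632.0$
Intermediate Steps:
$A = 119939$
$N = - \frac{36937}{16259}$ ($N = \left(-332433\right) \frac{1}{146331} = - \frac{36937}{16259} \approx -2.2718$)
$\left(-80305 + A\right) + N = \left(-80305 + 119939\right) - \frac{36937}{16259} = 39634 - \frac{36937}{16259} = \frac{644372269}{16259}$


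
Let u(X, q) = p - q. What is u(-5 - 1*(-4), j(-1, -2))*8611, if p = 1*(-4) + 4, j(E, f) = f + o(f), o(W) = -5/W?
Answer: -8611/2 ≈ -4305.5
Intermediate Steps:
j(E, f) = f - 5/f
p = 0 (p = -4 + 4 = 0)
u(X, q) = -q (u(X, q) = 0 - q = -q)
u(-5 - 1*(-4), j(-1, -2))*8611 = -(-2 - 5/(-2))*8611 = -(-2 - 5*(-½))*8611 = -(-2 + 5/2)*8611 = -1*½*8611 = -½*8611 = -8611/2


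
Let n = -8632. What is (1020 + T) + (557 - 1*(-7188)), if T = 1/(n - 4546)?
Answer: 115505169/13178 ≈ 8765.0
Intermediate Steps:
T = -1/13178 (T = 1/(-8632 - 4546) = 1/(-13178) = -1/13178 ≈ -7.5884e-5)
(1020 + T) + (557 - 1*(-7188)) = (1020 - 1/13178) + (557 - 1*(-7188)) = 13441559/13178 + (557 + 7188) = 13441559/13178 + 7745 = 115505169/13178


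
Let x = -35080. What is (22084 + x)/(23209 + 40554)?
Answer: -12996/63763 ≈ -0.20382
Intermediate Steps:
(22084 + x)/(23209 + 40554) = (22084 - 35080)/(23209 + 40554) = -12996/63763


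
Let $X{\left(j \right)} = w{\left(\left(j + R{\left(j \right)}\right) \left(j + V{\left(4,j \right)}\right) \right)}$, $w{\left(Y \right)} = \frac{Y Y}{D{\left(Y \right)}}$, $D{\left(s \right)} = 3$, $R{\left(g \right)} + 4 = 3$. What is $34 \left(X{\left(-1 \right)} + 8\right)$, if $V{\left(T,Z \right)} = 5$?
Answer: $\frac{2992}{3} \approx 997.33$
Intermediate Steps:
$R{\left(g \right)} = -1$ ($R{\left(g \right)} = -4 + 3 = -1$)
$w{\left(Y \right)} = \frac{Y^{2}}{3}$ ($w{\left(Y \right)} = \frac{Y Y}{3} = Y^{2} \cdot \frac{1}{3} = \frac{Y^{2}}{3}$)
$X{\left(j \right)} = \frac{\left(-1 + j\right)^{2} \left(5 + j\right)^{2}}{3}$ ($X{\left(j \right)} = \frac{\left(\left(j - 1\right) \left(j + 5\right)\right)^{2}}{3} = \frac{\left(\left(-1 + j\right) \left(5 + j\right)\right)^{2}}{3} = \frac{\left(-1 + j\right)^{2} \left(5 + j\right)^{2}}{3}$)
$34 \left(X{\left(-1 \right)} + 8\right) = 34 \left(\frac{\left(-5 + \left(-1\right)^{2} + 4 \left(-1\right)\right)^{2}}{3} + 8\right) = 34 \left(\frac{\left(-5 + 1 - 4\right)^{2}}{3} + 8\right) = 34 \left(\frac{\left(-8\right)^{2}}{3} + 8\right) = 34 \left(\frac{1}{3} \cdot 64 + 8\right) = 34 \left(\frac{64}{3} + 8\right) = 34 \cdot \frac{88}{3} = \frac{2992}{3}$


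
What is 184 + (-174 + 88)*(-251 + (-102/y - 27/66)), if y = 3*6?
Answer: 735653/33 ≈ 22293.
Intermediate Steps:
y = 18
184 + (-174 + 88)*(-251 + (-102/y - 27/66)) = 184 + (-174 + 88)*(-251 + (-102/18 - 27/66)) = 184 - 86*(-251 + (-102*1/18 - 27*1/66)) = 184 - 86*(-251 + (-17/3 - 9/22)) = 184 - 86*(-251 - 401/66) = 184 - 86*(-16967/66) = 184 + 729581/33 = 735653/33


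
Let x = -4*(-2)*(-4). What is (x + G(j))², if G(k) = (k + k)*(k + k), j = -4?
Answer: 1024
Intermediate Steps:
G(k) = 4*k² (G(k) = (2*k)*(2*k) = 4*k²)
x = -32 (x = 8*(-4) = -32)
(x + G(j))² = (-32 + 4*(-4)²)² = (-32 + 4*16)² = (-32 + 64)² = 32² = 1024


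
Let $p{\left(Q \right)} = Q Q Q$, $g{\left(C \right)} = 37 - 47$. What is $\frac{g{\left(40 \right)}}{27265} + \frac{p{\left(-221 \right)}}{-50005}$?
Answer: $\frac{58858824023}{272677265} \approx 215.86$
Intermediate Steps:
$g{\left(C \right)} = -10$
$p{\left(Q \right)} = Q^{3}$ ($p{\left(Q \right)} = Q^{2} Q = Q^{3}$)
$\frac{g{\left(40 \right)}}{27265} + \frac{p{\left(-221 \right)}}{-50005} = - \frac{10}{27265} + \frac{\left(-221\right)^{3}}{-50005} = \left(-10\right) \frac{1}{27265} - - \frac{10793861}{50005} = - \frac{2}{5453} + \frac{10793861}{50005} = \frac{58858824023}{272677265}$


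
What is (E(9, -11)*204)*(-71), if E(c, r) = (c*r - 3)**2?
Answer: -150691536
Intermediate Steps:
E(c, r) = (-3 + c*r)**2
(E(9, -11)*204)*(-71) = ((-3 + 9*(-11))**2*204)*(-71) = ((-3 - 99)**2*204)*(-71) = ((-102)**2*204)*(-71) = (10404*204)*(-71) = 2122416*(-71) = -150691536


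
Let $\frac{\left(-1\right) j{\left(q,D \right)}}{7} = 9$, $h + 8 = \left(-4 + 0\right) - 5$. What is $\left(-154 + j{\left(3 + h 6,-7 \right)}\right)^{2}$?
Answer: $47089$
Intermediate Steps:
$h = -17$ ($h = -8 + \left(\left(-4 + 0\right) - 5\right) = -8 - 9 = -17$)
$j{\left(q,D \right)} = -63$ ($j{\left(q,D \right)} = \left(-7\right) 9 = -63$)
$\left(-154 + j{\left(3 + h 6,-7 \right)}\right)^{2} = \left(-154 - 63\right)^{2} = \left(-217\right)^{2} = 47089$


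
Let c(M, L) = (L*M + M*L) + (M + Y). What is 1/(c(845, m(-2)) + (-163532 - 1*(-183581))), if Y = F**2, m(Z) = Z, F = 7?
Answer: 1/17563 ≈ 5.6938e-5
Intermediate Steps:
Y = 49 (Y = 7**2 = 49)
c(M, L) = 49 + M + 2*L*M (c(M, L) = (L*M + M*L) + (M + 49) = (L*M + L*M) + (49 + M) = 2*L*M + (49 + M) = 49 + M + 2*L*M)
1/(c(845, m(-2)) + (-163532 - 1*(-183581))) = 1/((49 + 845 + 2*(-2)*845) + (-163532 - 1*(-183581))) = 1/((49 + 845 - 3380) + (-163532 + 183581)) = 1/(-2486 + 20049) = 1/17563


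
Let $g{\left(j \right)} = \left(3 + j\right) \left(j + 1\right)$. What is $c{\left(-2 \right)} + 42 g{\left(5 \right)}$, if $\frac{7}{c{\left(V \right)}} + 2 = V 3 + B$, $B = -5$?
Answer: $\frac{26201}{13} \approx 2015.5$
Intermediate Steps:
$g{\left(j \right)} = \left(1 + j\right) \left(3 + j\right)$ ($g{\left(j \right)} = \left(3 + j\right) \left(1 + j\right) = \left(1 + j\right) \left(3 + j\right)$)
$c{\left(V \right)} = \frac{7}{-7 + 3 V}$ ($c{\left(V \right)} = \frac{7}{-2 + \left(V 3 - 5\right)} = \frac{7}{-2 + \left(3 V - 5\right)} = \frac{7}{-2 + \left(-5 + 3 V\right)} = \frac{7}{-7 + 3 V}$)
$c{\left(-2 \right)} + 42 g{\left(5 \right)} = \frac{7}{-7 + 3 \left(-2\right)} + 42 \left(3 + 5^{2} + 4 \cdot 5\right) = \frac{7}{-7 - 6} + 42 \left(3 + 25 + 20\right) = \frac{7}{-13} + 42 \cdot 48 = 7 \left(- \frac{1}{13}\right) + 2016 = - \frac{7}{13} + 2016 = \frac{26201}{13}$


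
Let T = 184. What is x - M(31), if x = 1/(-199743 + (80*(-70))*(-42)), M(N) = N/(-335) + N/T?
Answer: -165912577/2185569480 ≈ -0.075913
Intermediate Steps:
M(N) = 151*N/61640 (M(N) = N/(-335) + N/184 = N*(-1/335) + N*(1/184) = -N/335 + N/184 = 151*N/61640)
x = 1/35457 (x = 1/(-199743 - 5600*(-42)) = 1/(-199743 + 235200) = 1/35457 ≈ 2.8203e-5)
x - M(31) = 1/35457 - 151*31/61640 = 1/35457 - 1*4681/61640 = 1/35457 - 4681/61640 = -165912577/2185569480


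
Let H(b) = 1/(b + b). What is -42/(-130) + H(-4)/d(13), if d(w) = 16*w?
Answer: 2683/8320 ≈ 0.32248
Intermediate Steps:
H(b) = 1/(2*b)
-42/(-130) + H(-4)/d(13) = -42/(-130) + ((½)/(-4))/((16*13)) = -42*(-1/130) + ((½)*(-¼))/208 = 21/65 - ⅛*1/208 = 21/65 - 1/1664 = 2683/8320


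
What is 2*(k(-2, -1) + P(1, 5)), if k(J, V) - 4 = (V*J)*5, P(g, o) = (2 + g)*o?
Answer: 58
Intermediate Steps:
P(g, o) = o*(2 + g)
k(J, V) = 4 + 5*J*V (k(J, V) = 4 + (V*J)*5 = 4 + (J*V)*5 = 4 + 5*J*V)
2*(k(-2, -1) + P(1, 5)) = 2*((4 + 5*(-2)*(-1)) + 5*(2 + 1)) = 2*((4 + 10) + 5*3) = 2*(14 + 15) = 2*29 = 58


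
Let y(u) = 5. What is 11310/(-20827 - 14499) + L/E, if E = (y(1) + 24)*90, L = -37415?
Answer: -135124139/9220086 ≈ -14.655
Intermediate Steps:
E = 2610 (E = (5 + 24)*90 = 29*90 = 2610)
11310/(-20827 - 14499) + L/E = 11310/(-20827 - 14499) - 37415/2610 = 11310/(-35326) - 37415*1/2610 = 11310*(-1/35326) - 7483/522 = -5655/17663 - 7483/522 = -135124139/9220086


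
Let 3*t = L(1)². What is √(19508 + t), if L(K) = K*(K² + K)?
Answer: 4*√10974/3 ≈ 139.68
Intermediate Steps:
L(K) = K*(K + K²)
t = 4/3 (t = (1²*(1 + 1))²/3 = (1*2)²/3 = (⅓)*2² = (⅓)*4 = 4/3 ≈ 1.3333)
√(19508 + t) = √(19508 + 4/3) = √(58528/3) = 4*√10974/3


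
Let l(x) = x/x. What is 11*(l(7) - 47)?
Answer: -506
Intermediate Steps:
l(x) = 1
11*(l(7) - 47) = 11*(1 - 47) = 11*(-46) = -506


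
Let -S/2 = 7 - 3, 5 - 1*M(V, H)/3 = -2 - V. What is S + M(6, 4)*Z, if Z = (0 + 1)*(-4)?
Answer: -164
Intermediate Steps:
M(V, H) = 21 + 3*V (M(V, H) = 15 - 3*(-2 - V) = 15 + (6 + 3*V) = 21 + 3*V)
S = -8 (S = -2*(7 - 3) = -2*4 = -8)
Z = -4 (Z = 1*(-4) = -4)
S + M(6, 4)*Z = -8 + (21 + 3*6)*(-4) = -8 + (21 + 18)*(-4) = -8 + 39*(-4) = -8 - 156 = -164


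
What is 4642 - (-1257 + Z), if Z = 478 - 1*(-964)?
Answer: 4457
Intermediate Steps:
Z = 1442 (Z = 478 + 964 = 1442)
4642 - (-1257 + Z) = 4642 - (-1257 + 1442) = 4642 - 1*185 = 4642 - 185 = 4457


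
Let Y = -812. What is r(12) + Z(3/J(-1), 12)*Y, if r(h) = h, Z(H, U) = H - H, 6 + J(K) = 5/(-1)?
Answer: 12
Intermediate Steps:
J(K) = -11 (J(K) = -6 + 5/(-1) = -6 + 5*(-1) = -6 - 5 = -11)
Z(H, U) = 0
r(12) + Z(3/J(-1), 12)*Y = 12 + 0*(-812) = 12 + 0 = 12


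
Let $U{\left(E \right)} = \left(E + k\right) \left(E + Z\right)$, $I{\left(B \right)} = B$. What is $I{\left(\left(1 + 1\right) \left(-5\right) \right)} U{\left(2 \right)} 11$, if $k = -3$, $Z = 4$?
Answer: $660$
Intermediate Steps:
$U{\left(E \right)} = \left(-3 + E\right) \left(4 + E\right)$ ($U{\left(E \right)} = \left(E - 3\right) \left(E + 4\right) = \left(-3 + E\right) \left(4 + E\right)$)
$I{\left(\left(1 + 1\right) \left(-5\right) \right)} U{\left(2 \right)} 11 = \left(1 + 1\right) \left(-5\right) \left(-12 + 2 + 2^{2}\right) 11 = 2 \left(-5\right) \left(-12 + 2 + 4\right) 11 = \left(-10\right) \left(-6\right) 11 = 60 \cdot 11 = 660$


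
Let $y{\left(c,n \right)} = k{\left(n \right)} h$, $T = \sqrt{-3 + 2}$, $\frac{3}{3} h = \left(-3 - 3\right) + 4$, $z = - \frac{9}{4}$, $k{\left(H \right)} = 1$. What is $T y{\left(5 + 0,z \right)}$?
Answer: $- 2 i \approx - 2.0 i$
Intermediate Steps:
$z = - \frac{9}{4}$ ($z = \left(-9\right) \frac{1}{4} = - \frac{9}{4} \approx -2.25$)
$h = -2$ ($h = \left(-3 - 3\right) + 4 = -6 + 4 = -2$)
$T = i$ ($T = \sqrt{-1} = i \approx 1.0 i$)
$y{\left(c,n \right)} = -2$ ($y{\left(c,n \right)} = 1 \left(-2\right) = -2$)
$T y{\left(5 + 0,z \right)} = i \left(-2\right) = - 2 i$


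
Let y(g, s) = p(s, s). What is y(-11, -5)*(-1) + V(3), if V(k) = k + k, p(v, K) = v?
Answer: 11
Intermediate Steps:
y(g, s) = s
V(k) = 2*k
y(-11, -5)*(-1) + V(3) = -5*(-1) + 2*3 = 5 + 6 = 11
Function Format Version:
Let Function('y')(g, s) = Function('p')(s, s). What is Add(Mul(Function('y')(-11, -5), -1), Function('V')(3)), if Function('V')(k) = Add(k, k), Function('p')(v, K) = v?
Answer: 11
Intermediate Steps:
Function('y')(g, s) = s
Function('V')(k) = Mul(2, k)
Add(Mul(Function('y')(-11, -5), -1), Function('V')(3)) = Add(Mul(-5, -1), Mul(2, 3)) = Add(5, 6) = 11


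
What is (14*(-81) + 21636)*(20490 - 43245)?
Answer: -466523010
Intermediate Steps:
(14*(-81) + 21636)*(20490 - 43245) = (-1134 + 21636)*(-22755) = 20502*(-22755) = -466523010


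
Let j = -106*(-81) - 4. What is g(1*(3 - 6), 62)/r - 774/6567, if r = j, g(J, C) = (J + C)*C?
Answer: 2896603/9392999 ≈ 0.30838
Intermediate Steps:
j = 8582 (j = 8586 - 4 = 8582)
g(J, C) = C*(C + J) (g(J, C) = (C + J)*C = C*(C + J))
r = 8582
g(1*(3 - 6), 62)/r - 774/6567 = (62*(62 + 1*(3 - 6)))/8582 - 774/6567 = (62*(62 + 1*(-3)))*(1/8582) - 774*1/6567 = (62*(62 - 3))*(1/8582) - 258/2189 = (62*59)*(1/8582) - 258/2189 = 3658*(1/8582) - 258/2189 = 1829/4291 - 258/2189 = 2896603/9392999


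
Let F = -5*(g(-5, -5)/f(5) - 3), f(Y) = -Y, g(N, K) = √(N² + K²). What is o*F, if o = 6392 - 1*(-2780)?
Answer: 137580 + 45860*√2 ≈ 2.0244e+5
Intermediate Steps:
o = 9172 (o = 6392 + 2780 = 9172)
g(N, K) = √(K² + N²)
F = 15 + 5*√2 (F = -5*(√((-5)² + (-5)²)/((-1*5)) - 3) = -5*(√(25 + 25)/(-5) - 3) = -5*(√50*(-⅕) - 3) = -5*((5*√2)*(-⅕) - 3) = -5*(-√2 - 3) = -5*(-3 - √2) = 15 + 5*√2 ≈ 22.071)
o*F = 9172*(15 + 5*√2) = 137580 + 45860*√2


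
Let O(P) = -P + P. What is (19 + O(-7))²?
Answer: 361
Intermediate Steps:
O(P) = 0
(19 + O(-7))² = (19 + 0)² = 19² = 361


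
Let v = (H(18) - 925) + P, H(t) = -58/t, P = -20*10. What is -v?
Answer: 10154/9 ≈ 1128.2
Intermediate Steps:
P = -200
v = -10154/9 (v = (-58/18 - 925) - 200 = (-58*1/18 - 925) - 200 = (-29/9 - 925) - 200 = -8354/9 - 200 = -10154/9 ≈ -1128.2)
-v = -1*(-10154/9) = 10154/9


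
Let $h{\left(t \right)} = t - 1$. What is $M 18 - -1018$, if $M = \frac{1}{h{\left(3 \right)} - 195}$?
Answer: $\frac{196456}{193} \approx 1017.9$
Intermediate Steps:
$h{\left(t \right)} = -1 + t$
$M = - \frac{1}{193}$ ($M = \frac{1}{\left(-1 + 3\right) - 195} = \frac{1}{2 - 195} = \frac{1}{-193} = - \frac{1}{193} \approx -0.0051813$)
$M 18 - -1018 = \left(- \frac{1}{193}\right) 18 - -1018 = - \frac{18}{193} + 1018 = \frac{196456}{193}$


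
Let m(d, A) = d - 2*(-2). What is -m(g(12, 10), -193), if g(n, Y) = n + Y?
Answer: -26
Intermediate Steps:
g(n, Y) = Y + n
m(d, A) = 4 + d (m(d, A) = d + 4 = 4 + d)
-m(g(12, 10), -193) = -(4 + (10 + 12)) = -(4 + 22) = -1*26 = -26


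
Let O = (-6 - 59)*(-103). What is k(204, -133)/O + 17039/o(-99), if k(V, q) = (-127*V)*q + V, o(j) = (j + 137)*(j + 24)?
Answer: 18848413/37050 ≈ 508.73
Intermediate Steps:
o(j) = (24 + j)*(137 + j) (o(j) = (137 + j)*(24 + j) = (24 + j)*(137 + j))
k(V, q) = V - 127*V*q (k(V, q) = -127*V*q + V = V - 127*V*q)
O = 6695 (O = -65*(-103) = 6695)
k(204, -133)/O + 17039/o(-99) = (204*(1 - 127*(-133)))/6695 + 17039/(3288 + (-99)² + 161*(-99)) = (204*(1 + 16891))*(1/6695) + 17039/(3288 + 9801 - 15939) = (204*16892)*(1/6695) + 17039/(-2850) = 3445968*(1/6695) + 17039*(-1/2850) = 33456/65 - 17039/2850 = 18848413/37050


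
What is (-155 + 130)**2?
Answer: 625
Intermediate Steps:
(-155 + 130)**2 = (-25)**2 = 625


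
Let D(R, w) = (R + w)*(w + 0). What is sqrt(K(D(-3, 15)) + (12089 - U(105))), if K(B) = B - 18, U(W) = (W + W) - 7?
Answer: 4*sqrt(753) ≈ 109.76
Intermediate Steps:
U(W) = -7 + 2*W (U(W) = 2*W - 7 = -7 + 2*W)
D(R, w) = w*(R + w) (D(R, w) = (R + w)*w = w*(R + w))
K(B) = -18 + B
sqrt(K(D(-3, 15)) + (12089 - U(105))) = sqrt((-18 + 15*(-3 + 15)) + (12089 - (-7 + 2*105))) = sqrt((-18 + 15*12) + (12089 - (-7 + 210))) = sqrt((-18 + 180) + (12089 - 1*203)) = sqrt(162 + (12089 - 203)) = sqrt(162 + 11886) = sqrt(12048) = 4*sqrt(753)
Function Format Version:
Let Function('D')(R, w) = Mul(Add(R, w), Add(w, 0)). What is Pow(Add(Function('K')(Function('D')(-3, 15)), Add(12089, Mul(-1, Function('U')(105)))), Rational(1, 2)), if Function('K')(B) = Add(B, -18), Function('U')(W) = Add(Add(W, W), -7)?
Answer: Mul(4, Pow(753, Rational(1, 2))) ≈ 109.76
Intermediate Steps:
Function('U')(W) = Add(-7, Mul(2, W)) (Function('U')(W) = Add(Mul(2, W), -7) = Add(-7, Mul(2, W)))
Function('D')(R, w) = Mul(w, Add(R, w)) (Function('D')(R, w) = Mul(Add(R, w), w) = Mul(w, Add(R, w)))
Function('K')(B) = Add(-18, B)
Pow(Add(Function('K')(Function('D')(-3, 15)), Add(12089, Mul(-1, Function('U')(105)))), Rational(1, 2)) = Pow(Add(Add(-18, Mul(15, Add(-3, 15))), Add(12089, Mul(-1, Add(-7, Mul(2, 105))))), Rational(1, 2)) = Pow(Add(Add(-18, Mul(15, 12)), Add(12089, Mul(-1, Add(-7, 210)))), Rational(1, 2)) = Pow(Add(Add(-18, 180), Add(12089, Mul(-1, 203))), Rational(1, 2)) = Pow(Add(162, Add(12089, -203)), Rational(1, 2)) = Pow(Add(162, 11886), Rational(1, 2)) = Pow(12048, Rational(1, 2)) = Mul(4, Pow(753, Rational(1, 2)))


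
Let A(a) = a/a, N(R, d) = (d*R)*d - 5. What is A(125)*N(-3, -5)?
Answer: -80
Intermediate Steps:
N(R, d) = -5 + R*d² (N(R, d) = (R*d)*d - 5 = R*d² - 5 = -5 + R*d²)
A(a) = 1
A(125)*N(-3, -5) = 1*(-5 - 3*(-5)²) = 1*(-5 - 3*25) = 1*(-5 - 75) = 1*(-80) = -80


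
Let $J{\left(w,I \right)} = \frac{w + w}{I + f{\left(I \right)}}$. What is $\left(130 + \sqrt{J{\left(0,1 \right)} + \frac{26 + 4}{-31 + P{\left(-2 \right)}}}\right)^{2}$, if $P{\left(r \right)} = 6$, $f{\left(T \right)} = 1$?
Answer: $\frac{\left(650 + i \sqrt{30}\right)^{2}}{25} \approx 16899.0 + 284.82 i$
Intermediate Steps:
$J{\left(w,I \right)} = \frac{2 w}{1 + I}$ ($J{\left(w,I \right)} = \frac{w + w}{I + 1} = \frac{2 w}{1 + I}$)
$\left(130 + \sqrt{J{\left(0,1 \right)} + \frac{26 + 4}{-31 + P{\left(-2 \right)}}}\right)^{2} = \left(130 + \sqrt{2 \cdot 0 \frac{1}{1 + 1} + \frac{26 + 4}{-31 + 6}}\right)^{2} = \left(130 + \sqrt{2 \cdot 0 \cdot \frac{1}{2} + \frac{30}{-25}}\right)^{2} = \left(130 + \sqrt{2 \cdot 0 \cdot \frac{1}{2} + 30 \left(- \frac{1}{25}\right)}\right)^{2} = \left(130 + \sqrt{0 - \frac{6}{5}}\right)^{2} = \left(130 + \sqrt{- \frac{6}{5}}\right)^{2} = \left(130 + \frac{i \sqrt{30}}{5}\right)^{2}$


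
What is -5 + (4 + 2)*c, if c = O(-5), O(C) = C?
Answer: -35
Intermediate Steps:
c = -5
-5 + (4 + 2)*c = -5 + (4 + 2)*(-5) = -5 + 6*(-5) = -5 - 30 = -35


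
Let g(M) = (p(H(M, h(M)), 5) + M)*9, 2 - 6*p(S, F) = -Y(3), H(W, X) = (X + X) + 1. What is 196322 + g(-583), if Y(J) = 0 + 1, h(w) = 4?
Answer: 382159/2 ≈ 1.9108e+5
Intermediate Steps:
H(W, X) = 1 + 2*X (H(W, X) = 2*X + 1 = 1 + 2*X)
Y(J) = 1
p(S, F) = ½ (p(S, F) = ⅓ - (-1)/6 = ⅓ - ⅙*(-1) = ⅓ + ⅙ = ½)
g(M) = 9/2 + 9*M (g(M) = (½ + M)*9 = 9/2 + 9*M)
196322 + g(-583) = 196322 + (9/2 + 9*(-583)) = 196322 + (9/2 - 5247) = 196322 - 10485/2 = 382159/2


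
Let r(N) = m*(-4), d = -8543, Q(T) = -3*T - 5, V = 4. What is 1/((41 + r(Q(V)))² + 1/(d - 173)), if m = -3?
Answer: 8716/24483243 ≈ 0.00035600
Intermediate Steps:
Q(T) = -5 - 3*T
r(N) = 12 (r(N) = -3*(-4) = 12)
1/((41 + r(Q(V)))² + 1/(d - 173)) = 1/((41 + 12)² + 1/(-8543 - 173)) = 1/(53² + 1/(-8716)) = 1/(2809 - 1/8716) = 1/(24483243/8716) = 8716/24483243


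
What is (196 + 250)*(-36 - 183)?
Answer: -97674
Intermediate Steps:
(196 + 250)*(-36 - 183) = 446*(-219) = -97674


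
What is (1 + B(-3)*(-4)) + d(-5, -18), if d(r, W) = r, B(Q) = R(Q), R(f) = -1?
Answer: 0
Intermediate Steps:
B(Q) = -1
(1 + B(-3)*(-4)) + d(-5, -18) = (1 - 1*(-4)) - 5 = (1 + 4) - 5 = 5 - 5 = 0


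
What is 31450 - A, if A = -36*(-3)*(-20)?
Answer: 33610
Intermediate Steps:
A = -2160 (A = 108*(-20) = -2160)
31450 - A = 31450 - 1*(-2160) = 31450 + 2160 = 33610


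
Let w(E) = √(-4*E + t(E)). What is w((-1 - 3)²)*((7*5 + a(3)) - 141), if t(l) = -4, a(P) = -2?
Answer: -216*I*√17 ≈ -890.59*I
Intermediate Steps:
w(E) = √(-4 - 4*E) (w(E) = √(-4*E - 4) = √(-4 - 4*E))
w((-1 - 3)²)*((7*5 + a(3)) - 141) = (2*√(-1 - (-1 - 3)²))*((7*5 - 2) - 141) = (2*√(-1 - 1*(-4)²))*((35 - 2) - 141) = (2*√(-1 - 1*16))*(33 - 141) = (2*√(-1 - 16))*(-108) = (2*√(-17))*(-108) = (2*(I*√17))*(-108) = (2*I*√17)*(-108) = -216*I*√17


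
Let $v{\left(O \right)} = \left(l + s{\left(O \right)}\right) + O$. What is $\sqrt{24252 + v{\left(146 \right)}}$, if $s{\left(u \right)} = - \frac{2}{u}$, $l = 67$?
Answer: $\frac{2 \sqrt{32593478}}{73} \approx 156.41$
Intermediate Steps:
$v{\left(O \right)} = 67 + O - \frac{2}{O}$ ($v{\left(O \right)} = \left(67 - \frac{2}{O}\right) + O = 67 + O - \frac{2}{O}$)
$\sqrt{24252 + v{\left(146 \right)}} = \sqrt{24252 + \left(67 + 146 - \frac{2}{146}\right)} = \sqrt{24252 + \left(67 + 146 - \frac{1}{73}\right)} = \sqrt{24252 + \frac{15548}{73}} = \sqrt{\frac{1785944}{73}} = \frac{2 \sqrt{32593478}}{73}$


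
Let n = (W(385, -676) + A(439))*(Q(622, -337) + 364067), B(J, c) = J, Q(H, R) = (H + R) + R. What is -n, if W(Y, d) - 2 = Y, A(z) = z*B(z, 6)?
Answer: -70294208620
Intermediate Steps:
Q(H, R) = H + 2*R
A(z) = z² (A(z) = z*z = z²)
W(Y, d) = 2 + Y
n = 70294208620 (n = ((2 + 385) + 439²)*((622 + 2*(-337)) + 364067) = (387 + 192721)*((622 - 674) + 364067) = 193108*(-52 + 364067) = 193108*364015 = 70294208620)
-n = -1*70294208620 = -70294208620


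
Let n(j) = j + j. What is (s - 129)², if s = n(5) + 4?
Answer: 13225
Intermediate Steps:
n(j) = 2*j
s = 14 (s = 2*5 + 4 = 10 + 4 = 14)
(s - 129)² = (14 - 129)² = (-115)² = 13225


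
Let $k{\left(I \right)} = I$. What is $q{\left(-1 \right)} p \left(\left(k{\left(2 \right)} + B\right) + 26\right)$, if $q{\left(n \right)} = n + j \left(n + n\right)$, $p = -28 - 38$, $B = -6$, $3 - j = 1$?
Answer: $7260$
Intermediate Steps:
$j = 2$ ($j = 3 - 1 = 2$)
$p = -66$ ($p = -28 - 38 = -66$)
$q{\left(n \right)} = 5 n$ ($q{\left(n \right)} = n + 2 \left(n + n\right) = n + 2 \cdot 2 n = n + 4 n = 5 n$)
$q{\left(-1 \right)} p \left(\left(k{\left(2 \right)} + B\right) + 26\right) = 5 \left(-1\right) \left(-66\right) \left(\left(2 - 6\right) + 26\right) = \left(-5\right) \left(-66\right) \left(-4 + 26\right) = 330 \cdot 22 = 7260$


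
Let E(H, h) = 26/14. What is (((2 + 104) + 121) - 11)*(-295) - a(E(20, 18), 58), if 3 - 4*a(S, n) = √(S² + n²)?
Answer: -254883/4 + √165005/28 ≈ -63706.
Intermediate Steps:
E(H, h) = 13/7 (E(H, h) = 26*(1/14) = 13/7)
a(S, n) = ¾ - √(S² + n²)/4
(((2 + 104) + 121) - 11)*(-295) - a(E(20, 18), 58) = (((2 + 104) + 121) - 11)*(-295) - (¾ - √((13/7)² + 58²)/4) = ((106 + 121) - 11)*(-295) - (¾ - √(169/49 + 3364)/4) = (227 - 11)*(-295) - (¾ - √165005/28) = 216*(-295) - (¾ - √165005/28) = -63720 - (¾ - √165005/28) = -63720 + (-¾ + √165005/28) = -254883/4 + √165005/28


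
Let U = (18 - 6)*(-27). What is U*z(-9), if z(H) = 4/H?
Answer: 144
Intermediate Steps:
U = -324 (U = 12*(-27) = -324)
U*z(-9) = -1296/(-9) = -1296*(-1)/9 = -324*(-4/9) = 144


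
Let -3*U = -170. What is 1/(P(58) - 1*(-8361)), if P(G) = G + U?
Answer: 3/25427 ≈ 0.00011798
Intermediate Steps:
U = 170/3 (U = -1/3*(-170) = 170/3 ≈ 56.667)
P(G) = 170/3 + G (P(G) = G + 170/3 = 170/3 + G)
1/(P(58) - 1*(-8361)) = 1/((170/3 + 58) - 1*(-8361)) = 1/(344/3 + 8361) = 1/(25427/3) = 3/25427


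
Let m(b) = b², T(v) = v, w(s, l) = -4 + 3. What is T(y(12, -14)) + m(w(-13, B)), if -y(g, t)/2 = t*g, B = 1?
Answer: 337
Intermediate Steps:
y(g, t) = -2*g*t (y(g, t) = -2*t*g = -2*g*t)
w(s, l) = -1
T(y(12, -14)) + m(w(-13, B)) = -2*12*(-14) + (-1)² = 336 + 1 = 337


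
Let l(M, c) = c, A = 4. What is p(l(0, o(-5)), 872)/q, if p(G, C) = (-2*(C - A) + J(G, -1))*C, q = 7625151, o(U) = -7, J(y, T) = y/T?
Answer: -1507688/7625151 ≈ -0.19773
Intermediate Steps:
p(G, C) = C*(8 - G - 2*C) (p(G, C) = (-2*(C - 1*4) + G/(-1))*C = (-2*(C - 4) + G*(-1))*C = (-2*(-4 + C) - G)*C = ((8 - 2*C) - G)*C = (8 - G - 2*C)*C = C*(8 - G - 2*C))
p(l(0, o(-5)), 872)/q = (872*(8 - 1*(-7) - 2*872))/7625151 = (872*(8 + 7 - 1744))*(1/7625151) = (872*(-1729))*(1/7625151) = -1507688*1/7625151 = -1507688/7625151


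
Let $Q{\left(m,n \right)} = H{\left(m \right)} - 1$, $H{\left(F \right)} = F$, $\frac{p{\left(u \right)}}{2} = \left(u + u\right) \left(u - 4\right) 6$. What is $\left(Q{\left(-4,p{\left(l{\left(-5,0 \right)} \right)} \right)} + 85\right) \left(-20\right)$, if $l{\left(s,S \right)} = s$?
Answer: $-1600$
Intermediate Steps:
$p{\left(u \right)} = 24 u \left(-4 + u\right)$ ($p{\left(u \right)} = 2 \left(u + u\right) \left(u - 4\right) 6 = 2 \cdot 2 u \left(-4 + u\right) 6 = 2 \cdot 12 u \left(-4 + u\right) = 24 u \left(-4 + u\right)$)
$Q{\left(m,n \right)} = -1 + m$ ($Q{\left(m,n \right)} = m - 1 = -1 + m$)
$\left(Q{\left(-4,p{\left(l{\left(-5,0 \right)} \right)} \right)} + 85\right) \left(-20\right) = \left(\left(-1 - 4\right) + 85\right) \left(-20\right) = \left(-5 + 85\right) \left(-20\right) = 80 \left(-20\right) = -1600$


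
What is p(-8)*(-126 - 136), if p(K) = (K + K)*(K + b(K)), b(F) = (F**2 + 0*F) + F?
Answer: 201216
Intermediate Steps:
b(F) = F + F**2 (b(F) = (F**2 + 0) + F = F**2 + F = F + F**2)
p(K) = 2*K*(K + K*(1 + K)) (p(K) = (K + K)*(K + K*(1 + K)) = (2*K)*(K + K*(1 + K)) = 2*K*(K + K*(1 + K)))
p(-8)*(-126 - 136) = (2*(-8)**2*(2 - 8))*(-126 - 136) = (2*64*(-6))*(-262) = -768*(-262) = 201216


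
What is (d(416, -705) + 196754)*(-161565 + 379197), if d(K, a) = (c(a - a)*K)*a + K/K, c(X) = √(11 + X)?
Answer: 42820184160 - 63827112960*√11 ≈ -1.6887e+11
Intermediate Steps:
d(K, a) = 1 + K*a*√11 (d(K, a) = (√(11 + (a - a))*K)*a + K/K = (√(11 + 0)*K)*a + 1 = (√11*K)*a + 1 = (K*√11)*a + 1 = K*a*√11 + 1 = 1 + K*a*√11)
(d(416, -705) + 196754)*(-161565 + 379197) = ((1 + 416*(-705)*√11) + 196754)*(-161565 + 379197) = ((1 - 293280*√11) + 196754)*217632 = (196755 - 293280*√11)*217632 = 42820184160 - 63827112960*√11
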